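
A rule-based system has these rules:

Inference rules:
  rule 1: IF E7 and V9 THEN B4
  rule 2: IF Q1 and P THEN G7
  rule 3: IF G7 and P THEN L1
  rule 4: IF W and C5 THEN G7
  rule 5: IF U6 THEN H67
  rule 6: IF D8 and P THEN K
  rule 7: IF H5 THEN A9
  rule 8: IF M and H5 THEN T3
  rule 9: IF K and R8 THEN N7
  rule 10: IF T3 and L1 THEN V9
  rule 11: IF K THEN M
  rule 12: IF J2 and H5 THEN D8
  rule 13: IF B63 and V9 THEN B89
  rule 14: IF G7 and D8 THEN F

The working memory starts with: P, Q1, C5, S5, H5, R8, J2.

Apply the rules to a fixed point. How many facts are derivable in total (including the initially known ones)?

17

Round 1: rule 2 [IF Q1 and P THEN G7]; rule 7 [IF H5 THEN A9]; rule 12 [IF J2 and H5 THEN D8]. New: G7, A9, D8.
Round 2: rule 3 [IF G7 and P THEN L1]; rule 6 [IF D8 and P THEN K]; rule 14 [IF G7 and D8 THEN F]. New: L1, K, F.
Round 3: rule 9 [IF K and R8 THEN N7]; rule 11 [IF K THEN M]. New: N7, M.
Round 4: rule 8 [IF M and H5 THEN T3]. New: T3.
Round 5: rule 10 [IF T3 and L1 THEN V9]. New: V9.
Closure: {A9, C5, D8, F, G7, H5, J2, K, L1, M, N7, P, Q1, R8, S5, T3, V9} — 17 facts.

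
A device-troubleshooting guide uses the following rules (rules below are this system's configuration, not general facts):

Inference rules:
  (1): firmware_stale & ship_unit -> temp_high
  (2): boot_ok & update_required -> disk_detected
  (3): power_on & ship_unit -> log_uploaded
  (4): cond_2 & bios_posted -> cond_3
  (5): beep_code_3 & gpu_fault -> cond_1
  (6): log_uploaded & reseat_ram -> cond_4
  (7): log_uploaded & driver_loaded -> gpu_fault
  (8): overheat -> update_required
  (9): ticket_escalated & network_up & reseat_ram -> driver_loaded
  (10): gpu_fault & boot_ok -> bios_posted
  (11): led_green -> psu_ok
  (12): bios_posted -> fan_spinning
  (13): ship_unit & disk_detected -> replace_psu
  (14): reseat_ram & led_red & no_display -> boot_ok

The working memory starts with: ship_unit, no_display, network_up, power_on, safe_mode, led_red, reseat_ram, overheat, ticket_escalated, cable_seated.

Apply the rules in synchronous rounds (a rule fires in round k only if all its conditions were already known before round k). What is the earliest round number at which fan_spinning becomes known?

Round 1: (3) [power_on & ship_unit -> log_uploaded]; (8) [overheat -> update_required]; (9) [ticket_escalated & network_up & reseat_ram -> driver_loaded]; (14) [reseat_ram & led_red & no_display -> boot_ok]. New: log_uploaded, update_required, driver_loaded, boot_ok.
Round 2: (2) [boot_ok & update_required -> disk_detected]; (6) [log_uploaded & reseat_ram -> cond_4]; (7) [log_uploaded & driver_loaded -> gpu_fault]. New: disk_detected, cond_4, gpu_fault.
Round 3: (10) [gpu_fault & boot_ok -> bios_posted]; (13) [ship_unit & disk_detected -> replace_psu]. New: bios_posted, replace_psu.
Round 4: (12) [bios_posted -> fan_spinning]. New: fan_spinning.
fan_spinning first appears in round 4.

4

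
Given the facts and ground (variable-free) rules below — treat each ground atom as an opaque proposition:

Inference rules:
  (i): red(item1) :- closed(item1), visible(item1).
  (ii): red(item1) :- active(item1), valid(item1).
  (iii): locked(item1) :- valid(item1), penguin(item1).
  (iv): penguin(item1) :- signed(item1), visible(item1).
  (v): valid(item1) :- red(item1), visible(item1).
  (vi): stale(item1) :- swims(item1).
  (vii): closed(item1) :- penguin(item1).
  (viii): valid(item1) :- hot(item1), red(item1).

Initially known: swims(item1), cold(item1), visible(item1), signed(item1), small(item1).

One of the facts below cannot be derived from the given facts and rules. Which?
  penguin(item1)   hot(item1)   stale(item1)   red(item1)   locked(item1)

Round 1 — (iv), (vi), derive penguin(item1), stale(item1).
Round 2 — (vii), derive closed(item1).
Round 3 — (i), derive red(item1).
Round 4 — (v), derive valid(item1).
Round 5 — (iii), derive locked(item1).
Derived: locked(item1) (round 5), stale(item1) (round 1), penguin(item1) (round 1), red(item1) (round 3). hot(item1) never appears in any round.

hot(item1)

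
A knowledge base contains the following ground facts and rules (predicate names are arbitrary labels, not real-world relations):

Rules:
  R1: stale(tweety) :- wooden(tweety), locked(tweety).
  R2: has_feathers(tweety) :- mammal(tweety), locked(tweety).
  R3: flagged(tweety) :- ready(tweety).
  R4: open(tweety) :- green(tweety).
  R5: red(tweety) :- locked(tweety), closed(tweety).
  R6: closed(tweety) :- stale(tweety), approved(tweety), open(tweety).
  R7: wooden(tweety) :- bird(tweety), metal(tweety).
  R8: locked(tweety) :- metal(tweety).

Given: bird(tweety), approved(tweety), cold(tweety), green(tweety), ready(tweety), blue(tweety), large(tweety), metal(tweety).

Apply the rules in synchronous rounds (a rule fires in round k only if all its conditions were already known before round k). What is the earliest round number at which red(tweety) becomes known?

Round 1: R3 [flagged(tweety) :- ready(tweety).]; R4 [open(tweety) :- green(tweety).]; R7 [wooden(tweety) :- bird(tweety), metal(tweety).]; R8 [locked(tweety) :- metal(tweety).]. Adds flagged(tweety), open(tweety), wooden(tweety), locked(tweety).
Round 2: R1 [stale(tweety) :- wooden(tweety), locked(tweety).]. Adds stale(tweety).
Round 3: R6 [closed(tweety) :- stale(tweety), approved(tweety), open(tweety).]. Adds closed(tweety).
Round 4: R5 [red(tweety) :- locked(tweety), closed(tweety).]. Adds red(tweety).
red(tweety) first appears in round 4.

4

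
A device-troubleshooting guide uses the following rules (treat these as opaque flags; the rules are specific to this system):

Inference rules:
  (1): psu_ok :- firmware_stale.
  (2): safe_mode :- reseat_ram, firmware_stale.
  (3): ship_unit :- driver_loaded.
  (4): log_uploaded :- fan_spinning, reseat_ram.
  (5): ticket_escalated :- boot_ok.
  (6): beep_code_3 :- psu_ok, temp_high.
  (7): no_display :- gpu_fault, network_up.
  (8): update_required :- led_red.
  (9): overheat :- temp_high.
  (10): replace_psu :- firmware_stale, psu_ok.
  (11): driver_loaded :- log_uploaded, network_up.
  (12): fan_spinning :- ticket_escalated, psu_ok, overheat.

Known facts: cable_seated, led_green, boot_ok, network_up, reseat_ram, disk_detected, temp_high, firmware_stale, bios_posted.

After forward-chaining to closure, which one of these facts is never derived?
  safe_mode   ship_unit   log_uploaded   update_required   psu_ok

update_required

Round 1: (1) [psu_ok :- firmware_stale.]; (2) [safe_mode :- reseat_ram, firmware_stale.]; (5) [ticket_escalated :- boot_ok.]; (9) [overheat :- temp_high.]. Adds psu_ok, safe_mode, ticket_escalated, overheat.
Round 2: (6) [beep_code_3 :- psu_ok, temp_high.]; (10) [replace_psu :- firmware_stale, psu_ok.]; (12) [fan_spinning :- ticket_escalated, psu_ok, overheat.]. Adds beep_code_3, replace_psu, fan_spinning.
Round 3: (4) [log_uploaded :- fan_spinning, reseat_ram.]. Adds log_uploaded.
Round 4: (11) [driver_loaded :- log_uploaded, network_up.]. Adds driver_loaded.
Round 5: (3) [ship_unit :- driver_loaded.]. Adds ship_unit.
Derived: safe_mode (round 1), psu_ok (round 1), ship_unit (round 5), log_uploaded (round 3). update_required never appears in any round.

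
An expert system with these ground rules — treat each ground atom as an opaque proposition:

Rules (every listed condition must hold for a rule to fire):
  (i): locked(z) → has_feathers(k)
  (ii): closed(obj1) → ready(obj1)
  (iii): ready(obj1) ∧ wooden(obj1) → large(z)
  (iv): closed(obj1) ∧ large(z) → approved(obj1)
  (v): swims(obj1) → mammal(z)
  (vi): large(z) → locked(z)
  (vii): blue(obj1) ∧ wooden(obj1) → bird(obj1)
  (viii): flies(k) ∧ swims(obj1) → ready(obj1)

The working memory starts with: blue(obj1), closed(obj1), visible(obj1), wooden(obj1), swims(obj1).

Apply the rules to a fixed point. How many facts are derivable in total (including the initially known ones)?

[1] (ii) [closed(obj1) → ready(obj1)]; (v) [swims(obj1) → mammal(z)]; (vii) [blue(obj1) ∧ wooden(obj1) → bird(obj1)]. ⇒ new: ready(obj1), mammal(z), bird(obj1).
[2] (iii) [ready(obj1) ∧ wooden(obj1) → large(z)]. ⇒ new: large(z).
[3] (iv) [closed(obj1) ∧ large(z) → approved(obj1)]; (vi) [large(z) → locked(z)]. ⇒ new: approved(obj1), locked(z).
[4] (i) [locked(z) → has_feathers(k)]. ⇒ new: has_feathers(k).
Closure: {approved(obj1), bird(obj1), blue(obj1), closed(obj1), has_feathers(k), large(z), locked(z), mammal(z), ready(obj1), swims(obj1), visible(obj1), wooden(obj1)} — 12 facts.

12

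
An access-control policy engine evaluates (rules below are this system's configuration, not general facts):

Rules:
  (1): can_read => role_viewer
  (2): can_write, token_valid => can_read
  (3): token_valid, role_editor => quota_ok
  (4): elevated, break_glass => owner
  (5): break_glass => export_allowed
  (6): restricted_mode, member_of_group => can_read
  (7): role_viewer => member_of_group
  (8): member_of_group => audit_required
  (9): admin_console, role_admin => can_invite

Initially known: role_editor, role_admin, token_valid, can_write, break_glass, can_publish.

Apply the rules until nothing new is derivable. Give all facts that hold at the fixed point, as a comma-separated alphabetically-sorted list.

Round 1: (2) [can_write, token_valid => can_read]; (3) [token_valid, role_editor => quota_ok]; (5) [break_glass => export_allowed]. New: can_read, quota_ok, export_allowed.
Round 2: (1) [can_read => role_viewer]. New: role_viewer.
Round 3: (7) [role_viewer => member_of_group]. New: member_of_group.
Round 4: (8) [member_of_group => audit_required]. New: audit_required.

audit_required, break_glass, can_publish, can_read, can_write, export_allowed, member_of_group, quota_ok, role_admin, role_editor, role_viewer, token_valid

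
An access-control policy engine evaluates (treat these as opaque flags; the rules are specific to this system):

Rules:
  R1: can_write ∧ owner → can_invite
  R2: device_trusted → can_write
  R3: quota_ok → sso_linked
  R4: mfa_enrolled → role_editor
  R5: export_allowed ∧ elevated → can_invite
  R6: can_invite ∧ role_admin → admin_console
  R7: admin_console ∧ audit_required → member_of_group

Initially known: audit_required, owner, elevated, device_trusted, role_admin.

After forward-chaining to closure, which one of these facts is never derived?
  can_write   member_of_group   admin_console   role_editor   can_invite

Round 1 — R2, derive can_write.
Round 2 — R1, derive can_invite.
Round 3 — R6, derive admin_console.
Round 4 — R7, derive member_of_group.
Derived: member_of_group (round 4), can_write (round 1), admin_console (round 3), can_invite (round 2). role_editor never appears in any round.

role_editor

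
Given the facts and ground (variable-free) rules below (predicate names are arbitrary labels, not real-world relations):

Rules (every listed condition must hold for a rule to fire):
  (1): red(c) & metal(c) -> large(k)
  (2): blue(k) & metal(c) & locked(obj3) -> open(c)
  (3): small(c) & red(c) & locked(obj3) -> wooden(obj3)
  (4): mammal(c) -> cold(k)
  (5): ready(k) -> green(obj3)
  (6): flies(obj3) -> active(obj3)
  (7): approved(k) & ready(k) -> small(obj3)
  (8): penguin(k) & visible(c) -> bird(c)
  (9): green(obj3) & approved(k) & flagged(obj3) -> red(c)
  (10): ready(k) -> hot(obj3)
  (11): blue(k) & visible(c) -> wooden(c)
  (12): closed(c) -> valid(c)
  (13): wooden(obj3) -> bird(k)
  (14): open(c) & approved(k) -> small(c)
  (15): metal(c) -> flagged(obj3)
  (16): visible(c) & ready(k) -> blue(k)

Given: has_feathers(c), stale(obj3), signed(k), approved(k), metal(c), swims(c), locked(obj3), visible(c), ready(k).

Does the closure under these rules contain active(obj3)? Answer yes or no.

no

Round 1 — (5), (7), (10), (15), (16), derive green(obj3), small(obj3), hot(obj3), flagged(obj3), blue(k).
Round 2 — (2), (9), (11), derive open(c), red(c), wooden(c).
Round 3 — (1), (14), derive large(k), small(c).
Round 4 — (3), derive wooden(obj3).
Round 5 — (13), derive bird(k).
Fixed point reached. active(obj3) is concluded only by (6); (6) needs flies(obj3) (never derived).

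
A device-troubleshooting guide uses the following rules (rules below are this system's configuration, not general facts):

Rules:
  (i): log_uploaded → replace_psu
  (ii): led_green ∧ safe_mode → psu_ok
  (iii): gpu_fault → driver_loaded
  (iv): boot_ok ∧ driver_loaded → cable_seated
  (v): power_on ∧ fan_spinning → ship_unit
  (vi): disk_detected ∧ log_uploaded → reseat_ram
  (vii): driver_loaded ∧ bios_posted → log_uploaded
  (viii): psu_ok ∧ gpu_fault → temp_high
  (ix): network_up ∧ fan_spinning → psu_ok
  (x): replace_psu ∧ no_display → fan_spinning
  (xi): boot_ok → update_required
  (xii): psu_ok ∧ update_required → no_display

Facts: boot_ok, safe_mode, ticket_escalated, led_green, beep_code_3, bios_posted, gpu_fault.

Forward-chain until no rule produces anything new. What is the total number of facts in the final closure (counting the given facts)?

Round 1: (ii) [led_green ∧ safe_mode → psu_ok]; (iii) [gpu_fault → driver_loaded]; (xi) [boot_ok → update_required]. Adds psu_ok, driver_loaded, update_required.
Round 2: (iv) [boot_ok ∧ driver_loaded → cable_seated]; (vii) [driver_loaded ∧ bios_posted → log_uploaded]; (viii) [psu_ok ∧ gpu_fault → temp_high]; (xii) [psu_ok ∧ update_required → no_display]. Adds cable_seated, log_uploaded, temp_high, no_display.
Round 3: (i) [log_uploaded → replace_psu]. Adds replace_psu.
Round 4: (x) [replace_psu ∧ no_display → fan_spinning]. Adds fan_spinning.
Closure: {beep_code_3, bios_posted, boot_ok, cable_seated, driver_loaded, fan_spinning, gpu_fault, led_green, log_uploaded, no_display, psu_ok, replace_psu, safe_mode, temp_high, ticket_escalated, update_required} — 16 facts.

16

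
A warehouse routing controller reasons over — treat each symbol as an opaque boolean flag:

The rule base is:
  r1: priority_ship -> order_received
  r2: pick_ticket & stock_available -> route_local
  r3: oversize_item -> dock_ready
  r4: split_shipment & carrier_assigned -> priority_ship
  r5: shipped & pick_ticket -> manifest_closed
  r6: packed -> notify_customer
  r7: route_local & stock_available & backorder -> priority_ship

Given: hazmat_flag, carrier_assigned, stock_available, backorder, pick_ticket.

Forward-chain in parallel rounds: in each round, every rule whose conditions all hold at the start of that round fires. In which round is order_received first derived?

3

Round 1 — r2, derive route_local.
Round 2 — r7, derive priority_ship.
Round 3 — r1, derive order_received.
order_received first appears in round 3.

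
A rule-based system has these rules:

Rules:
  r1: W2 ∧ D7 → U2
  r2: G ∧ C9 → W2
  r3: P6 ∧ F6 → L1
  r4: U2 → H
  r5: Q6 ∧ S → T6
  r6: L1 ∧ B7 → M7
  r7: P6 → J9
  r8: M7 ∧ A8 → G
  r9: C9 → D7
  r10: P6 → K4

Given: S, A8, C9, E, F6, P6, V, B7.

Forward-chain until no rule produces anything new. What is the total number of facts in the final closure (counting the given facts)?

17

[1] r3 [P6 ∧ F6 → L1]; r7 [P6 → J9]; r9 [C9 → D7]; r10 [P6 → K4]. ⇒ new: L1, J9, D7, K4.
[2] r6 [L1 ∧ B7 → M7]. ⇒ new: M7.
[3] r8 [M7 ∧ A8 → G]. ⇒ new: G.
[4] r2 [G ∧ C9 → W2]. ⇒ new: W2.
[5] r1 [W2 ∧ D7 → U2]. ⇒ new: U2.
[6] r4 [U2 → H]. ⇒ new: H.
Closure: {A8, B7, C9, D7, E, F6, G, H, J9, K4, L1, M7, P6, S, U2, V, W2} — 17 facts.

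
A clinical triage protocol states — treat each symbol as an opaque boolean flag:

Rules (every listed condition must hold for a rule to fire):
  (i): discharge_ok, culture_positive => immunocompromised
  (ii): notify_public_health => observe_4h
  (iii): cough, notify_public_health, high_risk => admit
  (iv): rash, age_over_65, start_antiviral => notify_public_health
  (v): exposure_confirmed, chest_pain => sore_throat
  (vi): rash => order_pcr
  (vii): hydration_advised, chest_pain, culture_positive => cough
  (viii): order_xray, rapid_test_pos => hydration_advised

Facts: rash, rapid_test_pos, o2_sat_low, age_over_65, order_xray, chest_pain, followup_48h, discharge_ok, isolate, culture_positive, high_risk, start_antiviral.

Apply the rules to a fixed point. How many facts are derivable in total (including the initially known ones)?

Round 1: (i) [discharge_ok, culture_positive => immunocompromised]; (iv) [rash, age_over_65, start_antiviral => notify_public_health]; (vi) [rash => order_pcr]; (viii) [order_xray, rapid_test_pos => hydration_advised]. Adds immunocompromised, notify_public_health, order_pcr, hydration_advised.
Round 2: (ii) [notify_public_health => observe_4h]; (vii) [hydration_advised, chest_pain, culture_positive => cough]. Adds observe_4h, cough.
Round 3: (iii) [cough, notify_public_health, high_risk => admit]. Adds admit.
Closure: {admit, age_over_65, chest_pain, cough, culture_positive, discharge_ok, followup_48h, high_risk, hydration_advised, immunocompromised, isolate, notify_public_health, o2_sat_low, observe_4h, order_pcr, order_xray, rapid_test_pos, rash, start_antiviral} — 19 facts.

19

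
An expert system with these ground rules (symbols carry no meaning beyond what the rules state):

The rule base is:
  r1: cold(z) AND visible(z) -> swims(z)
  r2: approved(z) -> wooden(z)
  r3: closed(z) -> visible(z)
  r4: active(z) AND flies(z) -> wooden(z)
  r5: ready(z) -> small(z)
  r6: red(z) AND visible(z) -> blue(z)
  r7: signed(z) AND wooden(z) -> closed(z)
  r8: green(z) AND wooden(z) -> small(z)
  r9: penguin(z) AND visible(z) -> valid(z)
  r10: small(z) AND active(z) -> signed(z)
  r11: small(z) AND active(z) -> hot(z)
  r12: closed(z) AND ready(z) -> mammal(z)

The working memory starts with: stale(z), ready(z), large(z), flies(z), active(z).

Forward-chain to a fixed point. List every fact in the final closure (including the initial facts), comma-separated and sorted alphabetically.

Round 1 — r4, r5, derive wooden(z), small(z).
Round 2 — r10, r11, derive signed(z), hot(z).
Round 3 — r7, derive closed(z).
Round 4 — r3, r12, derive visible(z), mammal(z).

active(z), closed(z), flies(z), hot(z), large(z), mammal(z), ready(z), signed(z), small(z), stale(z), visible(z), wooden(z)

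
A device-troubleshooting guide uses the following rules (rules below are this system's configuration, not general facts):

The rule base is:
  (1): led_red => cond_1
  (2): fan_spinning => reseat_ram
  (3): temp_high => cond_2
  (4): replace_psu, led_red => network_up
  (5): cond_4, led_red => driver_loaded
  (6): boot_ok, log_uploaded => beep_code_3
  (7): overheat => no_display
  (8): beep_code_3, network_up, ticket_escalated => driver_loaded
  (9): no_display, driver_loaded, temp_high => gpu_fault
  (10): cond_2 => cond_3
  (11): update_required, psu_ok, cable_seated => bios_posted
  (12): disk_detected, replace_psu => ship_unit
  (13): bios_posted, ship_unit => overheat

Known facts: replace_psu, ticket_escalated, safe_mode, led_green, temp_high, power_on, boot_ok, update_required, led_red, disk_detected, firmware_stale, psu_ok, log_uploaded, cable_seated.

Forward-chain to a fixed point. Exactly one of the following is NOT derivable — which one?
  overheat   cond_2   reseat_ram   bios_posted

reseat_ram

Round 1 fires (1), (3), (4), (6), (11), (12), giving cond_1, cond_2, network_up, beep_code_3, bios_posted, ship_unit.
Round 2 fires (8), (10), (13), giving driver_loaded, cond_3, overheat.
Round 3 fires (7), giving no_display.
Round 4 fires (9), giving gpu_fault.
Derived: cond_2 (round 1), overheat (round 2), bios_posted (round 1). reseat_ram never appears in any round.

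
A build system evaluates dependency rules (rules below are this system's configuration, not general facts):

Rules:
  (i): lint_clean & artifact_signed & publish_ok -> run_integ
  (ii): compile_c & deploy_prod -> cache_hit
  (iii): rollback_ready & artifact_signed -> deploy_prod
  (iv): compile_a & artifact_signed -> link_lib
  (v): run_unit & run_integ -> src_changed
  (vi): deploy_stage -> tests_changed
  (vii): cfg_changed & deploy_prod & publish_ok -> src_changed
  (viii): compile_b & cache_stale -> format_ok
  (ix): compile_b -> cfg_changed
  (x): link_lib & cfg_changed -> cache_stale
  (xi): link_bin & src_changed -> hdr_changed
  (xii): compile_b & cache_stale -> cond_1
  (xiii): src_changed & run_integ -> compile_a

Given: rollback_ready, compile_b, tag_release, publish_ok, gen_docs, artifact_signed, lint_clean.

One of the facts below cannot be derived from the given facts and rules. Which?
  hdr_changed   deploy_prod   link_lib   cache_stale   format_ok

[1] (i) [lint_clean & artifact_signed & publish_ok -> run_integ]; (iii) [rollback_ready & artifact_signed -> deploy_prod]; (ix) [compile_b -> cfg_changed]. ⇒ new: run_integ, deploy_prod, cfg_changed.
[2] (vii) [cfg_changed & deploy_prod & publish_ok -> src_changed]. ⇒ new: src_changed.
[3] (xiii) [src_changed & run_integ -> compile_a]. ⇒ new: compile_a.
[4] (iv) [compile_a & artifact_signed -> link_lib]. ⇒ new: link_lib.
[5] (x) [link_lib & cfg_changed -> cache_stale]. ⇒ new: cache_stale.
[6] (viii) [compile_b & cache_stale -> format_ok]; (xii) [compile_b & cache_stale -> cond_1]. ⇒ new: format_ok, cond_1.
Derived: deploy_prod (round 1), format_ok (round 6), cache_stale (round 5), link_lib (round 4). hdr_changed never appears in any round.

hdr_changed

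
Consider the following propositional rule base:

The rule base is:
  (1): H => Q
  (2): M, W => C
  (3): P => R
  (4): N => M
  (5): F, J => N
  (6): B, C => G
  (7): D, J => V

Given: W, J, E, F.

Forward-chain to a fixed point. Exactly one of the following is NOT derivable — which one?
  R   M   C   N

R

Round 1: (5) [F, J => N]. New: N.
Round 2: (4) [N => M]. New: M.
Round 3: (2) [M, W => C]. New: C.
Derived: M (round 2), C (round 3), N (round 1). R never appears in any round.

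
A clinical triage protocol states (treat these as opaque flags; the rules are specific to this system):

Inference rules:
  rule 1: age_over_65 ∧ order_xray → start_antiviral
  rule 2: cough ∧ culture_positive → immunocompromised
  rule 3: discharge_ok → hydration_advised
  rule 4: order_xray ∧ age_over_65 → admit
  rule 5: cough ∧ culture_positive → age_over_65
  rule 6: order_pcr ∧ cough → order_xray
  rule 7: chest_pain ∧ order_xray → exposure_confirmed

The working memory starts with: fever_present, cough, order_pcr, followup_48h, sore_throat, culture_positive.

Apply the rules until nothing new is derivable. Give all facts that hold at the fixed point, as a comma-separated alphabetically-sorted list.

[1] rule 2 [cough ∧ culture_positive → immunocompromised]; rule 5 [cough ∧ culture_positive → age_over_65]; rule 6 [order_pcr ∧ cough → order_xray]. ⇒ new: immunocompromised, age_over_65, order_xray.
[2] rule 1 [age_over_65 ∧ order_xray → start_antiviral]; rule 4 [order_xray ∧ age_over_65 → admit]. ⇒ new: start_antiviral, admit.

admit, age_over_65, cough, culture_positive, fever_present, followup_48h, immunocompromised, order_pcr, order_xray, sore_throat, start_antiviral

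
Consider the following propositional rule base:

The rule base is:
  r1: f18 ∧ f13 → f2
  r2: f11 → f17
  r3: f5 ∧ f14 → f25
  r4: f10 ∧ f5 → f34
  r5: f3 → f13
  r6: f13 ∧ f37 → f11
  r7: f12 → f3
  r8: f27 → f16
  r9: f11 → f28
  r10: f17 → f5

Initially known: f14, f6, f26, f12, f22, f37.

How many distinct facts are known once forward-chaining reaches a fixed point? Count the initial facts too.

[1] r7 [f12 → f3]. ⇒ new: f3.
[2] r5 [f3 → f13]. ⇒ new: f13.
[3] r6 [f13 ∧ f37 → f11]. ⇒ new: f11.
[4] r2 [f11 → f17]; r9 [f11 → f28]. ⇒ new: f17, f28.
[5] r10 [f17 → f5]. ⇒ new: f5.
[6] r3 [f5 ∧ f14 → f25]. ⇒ new: f25.
Closure: {f11, f12, f13, f14, f17, f22, f25, f26, f28, f3, f37, f5, f6} — 13 facts.

13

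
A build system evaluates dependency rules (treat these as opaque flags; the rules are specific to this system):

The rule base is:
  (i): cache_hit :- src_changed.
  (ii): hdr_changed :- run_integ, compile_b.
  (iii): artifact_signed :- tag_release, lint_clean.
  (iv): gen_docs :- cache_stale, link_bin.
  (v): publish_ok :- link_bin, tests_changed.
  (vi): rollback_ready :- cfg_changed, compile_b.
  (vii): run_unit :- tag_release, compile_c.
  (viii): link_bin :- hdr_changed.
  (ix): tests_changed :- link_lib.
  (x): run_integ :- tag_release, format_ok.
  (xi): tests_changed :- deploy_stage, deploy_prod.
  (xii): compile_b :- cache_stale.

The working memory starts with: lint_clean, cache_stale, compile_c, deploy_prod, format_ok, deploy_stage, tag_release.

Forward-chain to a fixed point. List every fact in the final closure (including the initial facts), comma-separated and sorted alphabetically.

Round 1: (iii) [artifact_signed :- tag_release, lint_clean.]; (vii) [run_unit :- tag_release, compile_c.]; (x) [run_integ :- tag_release, format_ok.]; (xi) [tests_changed :- deploy_stage, deploy_prod.]; (xii) [compile_b :- cache_stale.]. Adds artifact_signed, run_unit, run_integ, tests_changed, compile_b.
Round 2: (ii) [hdr_changed :- run_integ, compile_b.]. Adds hdr_changed.
Round 3: (viii) [link_bin :- hdr_changed.]. Adds link_bin.
Round 4: (iv) [gen_docs :- cache_stale, link_bin.]; (v) [publish_ok :- link_bin, tests_changed.]. Adds gen_docs, publish_ok.

artifact_signed, cache_stale, compile_b, compile_c, deploy_prod, deploy_stage, format_ok, gen_docs, hdr_changed, link_bin, lint_clean, publish_ok, run_integ, run_unit, tag_release, tests_changed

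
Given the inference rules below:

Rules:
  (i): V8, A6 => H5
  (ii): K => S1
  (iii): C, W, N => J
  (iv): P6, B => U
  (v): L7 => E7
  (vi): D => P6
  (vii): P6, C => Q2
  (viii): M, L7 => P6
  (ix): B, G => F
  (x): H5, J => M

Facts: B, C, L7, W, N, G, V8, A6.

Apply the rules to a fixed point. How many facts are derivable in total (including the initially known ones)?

Round 1 fires (i), (iii), (v), (ix), giving H5, J, E7, F.
Round 2 fires (x), giving M.
Round 3 fires (viii), giving P6.
Round 4 fires (iv), (vii), giving U, Q2.
Closure: {A6, B, C, E7, F, G, H5, J, L7, M, N, P6, Q2, U, V8, W} — 16 facts.

16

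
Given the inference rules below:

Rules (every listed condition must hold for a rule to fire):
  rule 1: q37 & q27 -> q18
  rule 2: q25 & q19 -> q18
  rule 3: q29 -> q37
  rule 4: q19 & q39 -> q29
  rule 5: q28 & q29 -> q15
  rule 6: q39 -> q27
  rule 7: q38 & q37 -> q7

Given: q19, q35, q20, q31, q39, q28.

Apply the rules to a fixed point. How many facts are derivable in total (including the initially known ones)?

11

Round 1: rule 4 [q19 & q39 -> q29]; rule 6 [q39 -> q27]. Adds q29, q27.
Round 2: rule 3 [q29 -> q37]; rule 5 [q28 & q29 -> q15]. Adds q37, q15.
Round 3: rule 1 [q37 & q27 -> q18]. Adds q18.
Closure: {q15, q18, q19, q20, q27, q28, q29, q31, q35, q37, q39} — 11 facts.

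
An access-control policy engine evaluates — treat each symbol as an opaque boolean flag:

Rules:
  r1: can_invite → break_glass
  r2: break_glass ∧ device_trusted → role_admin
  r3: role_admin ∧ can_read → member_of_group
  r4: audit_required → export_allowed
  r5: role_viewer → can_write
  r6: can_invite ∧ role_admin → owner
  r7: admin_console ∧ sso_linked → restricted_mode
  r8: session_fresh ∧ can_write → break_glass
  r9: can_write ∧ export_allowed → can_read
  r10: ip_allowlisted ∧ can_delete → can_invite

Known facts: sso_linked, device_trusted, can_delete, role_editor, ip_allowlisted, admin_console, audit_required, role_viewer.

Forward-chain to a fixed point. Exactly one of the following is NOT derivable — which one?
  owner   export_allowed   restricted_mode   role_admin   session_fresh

[1] r4 [audit_required → export_allowed]; r5 [role_viewer → can_write]; r7 [admin_console ∧ sso_linked → restricted_mode]; r10 [ip_allowlisted ∧ can_delete → can_invite]. ⇒ new: export_allowed, can_write, restricted_mode, can_invite.
[2] r1 [can_invite → break_glass]; r9 [can_write ∧ export_allowed → can_read]. ⇒ new: break_glass, can_read.
[3] r2 [break_glass ∧ device_trusted → role_admin]. ⇒ new: role_admin.
[4] r3 [role_admin ∧ can_read → member_of_group]; r6 [can_invite ∧ role_admin → owner]. ⇒ new: member_of_group, owner.
Derived: export_allowed (round 1), owner (round 4), restricted_mode (round 1), role_admin (round 3). session_fresh never appears in any round.

session_fresh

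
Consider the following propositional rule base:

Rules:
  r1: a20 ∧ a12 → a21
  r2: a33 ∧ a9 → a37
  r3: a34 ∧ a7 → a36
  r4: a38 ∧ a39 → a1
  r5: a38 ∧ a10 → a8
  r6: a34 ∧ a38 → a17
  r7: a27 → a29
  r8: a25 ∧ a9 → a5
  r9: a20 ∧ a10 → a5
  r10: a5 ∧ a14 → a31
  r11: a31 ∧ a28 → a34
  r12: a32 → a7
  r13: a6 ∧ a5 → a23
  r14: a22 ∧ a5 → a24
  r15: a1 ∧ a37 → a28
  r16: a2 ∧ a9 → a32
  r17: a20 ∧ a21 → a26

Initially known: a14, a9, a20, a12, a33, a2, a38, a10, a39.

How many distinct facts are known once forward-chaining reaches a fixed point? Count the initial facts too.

[1] r1 [a20 ∧ a12 → a21]; r2 [a33 ∧ a9 → a37]; r4 [a38 ∧ a39 → a1]; r5 [a38 ∧ a10 → a8]; r9 [a20 ∧ a10 → a5]; r16 [a2 ∧ a9 → a32]. ⇒ new: a21, a37, a1, a8, a5, a32.
[2] r10 [a5 ∧ a14 → a31]; r12 [a32 → a7]; r15 [a1 ∧ a37 → a28]; r17 [a20 ∧ a21 → a26]. ⇒ new: a31, a7, a28, a26.
[3] r11 [a31 ∧ a28 → a34]. ⇒ new: a34.
[4] r3 [a34 ∧ a7 → a36]; r6 [a34 ∧ a38 → a17]. ⇒ new: a36, a17.
Closure: {a1, a10, a12, a14, a17, a2, a20, a21, a26, a28, a31, a32, a33, a34, a36, a37, a38, a39, a5, a7, a8, a9} — 22 facts.

22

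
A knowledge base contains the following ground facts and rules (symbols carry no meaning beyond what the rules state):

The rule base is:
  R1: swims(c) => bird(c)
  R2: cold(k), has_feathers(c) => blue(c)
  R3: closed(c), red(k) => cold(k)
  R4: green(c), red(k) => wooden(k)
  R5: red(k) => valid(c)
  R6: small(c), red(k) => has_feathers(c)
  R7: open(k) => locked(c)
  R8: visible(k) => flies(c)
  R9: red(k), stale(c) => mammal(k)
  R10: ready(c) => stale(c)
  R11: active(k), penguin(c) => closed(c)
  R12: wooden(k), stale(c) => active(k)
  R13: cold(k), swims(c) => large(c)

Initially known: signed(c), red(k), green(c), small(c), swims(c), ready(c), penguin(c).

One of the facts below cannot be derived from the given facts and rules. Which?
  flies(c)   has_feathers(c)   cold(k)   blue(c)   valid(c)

Round 1: R1 [swims(c) => bird(c)]; R4 [green(c), red(k) => wooden(k)]; R5 [red(k) => valid(c)]; R6 [small(c), red(k) => has_feathers(c)]; R10 [ready(c) => stale(c)]. New: bird(c), wooden(k), valid(c), has_feathers(c), stale(c).
Round 2: R9 [red(k), stale(c) => mammal(k)]; R12 [wooden(k), stale(c) => active(k)]. New: mammal(k), active(k).
Round 3: R11 [active(k), penguin(c) => closed(c)]. New: closed(c).
Round 4: R3 [closed(c), red(k) => cold(k)]. New: cold(k).
Round 5: R2 [cold(k), has_feathers(c) => blue(c)]; R13 [cold(k), swims(c) => large(c)]. New: blue(c), large(c).
Derived: has_feathers(c) (round 1), valid(c) (round 1), blue(c) (round 5), cold(k) (round 4). flies(c) never appears in any round.

flies(c)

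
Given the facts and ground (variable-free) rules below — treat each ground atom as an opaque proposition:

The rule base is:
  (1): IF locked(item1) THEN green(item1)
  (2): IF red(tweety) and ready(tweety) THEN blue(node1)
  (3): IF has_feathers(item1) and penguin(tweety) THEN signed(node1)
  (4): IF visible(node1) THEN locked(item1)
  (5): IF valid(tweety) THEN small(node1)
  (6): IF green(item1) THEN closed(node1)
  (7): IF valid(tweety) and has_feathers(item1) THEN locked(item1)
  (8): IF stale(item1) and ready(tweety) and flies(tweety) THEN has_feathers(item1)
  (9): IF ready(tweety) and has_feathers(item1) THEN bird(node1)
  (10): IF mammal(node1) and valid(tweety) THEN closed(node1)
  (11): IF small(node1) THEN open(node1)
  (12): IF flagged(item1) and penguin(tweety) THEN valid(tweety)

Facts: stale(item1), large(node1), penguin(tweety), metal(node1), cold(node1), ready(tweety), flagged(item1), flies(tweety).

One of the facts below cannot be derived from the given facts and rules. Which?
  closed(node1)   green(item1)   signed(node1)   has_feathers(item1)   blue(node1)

blue(node1)

Round 1: (8) [IF stale(item1) and ready(tweety) and flies(tweety) THEN has_feathers(item1)]; (12) [IF flagged(item1) and penguin(tweety) THEN valid(tweety)]. New: has_feathers(item1), valid(tweety).
Round 2: (3) [IF has_feathers(item1) and penguin(tweety) THEN signed(node1)]; (5) [IF valid(tweety) THEN small(node1)]; (7) [IF valid(tweety) and has_feathers(item1) THEN locked(item1)]; (9) [IF ready(tweety) and has_feathers(item1) THEN bird(node1)]. New: signed(node1), small(node1), locked(item1), bird(node1).
Round 3: (1) [IF locked(item1) THEN green(item1)]; (11) [IF small(node1) THEN open(node1)]. New: green(item1), open(node1).
Round 4: (6) [IF green(item1) THEN closed(node1)]. New: closed(node1).
Derived: green(item1) (round 3), closed(node1) (round 4), signed(node1) (round 2), has_feathers(item1) (round 1). blue(node1) never appears in any round.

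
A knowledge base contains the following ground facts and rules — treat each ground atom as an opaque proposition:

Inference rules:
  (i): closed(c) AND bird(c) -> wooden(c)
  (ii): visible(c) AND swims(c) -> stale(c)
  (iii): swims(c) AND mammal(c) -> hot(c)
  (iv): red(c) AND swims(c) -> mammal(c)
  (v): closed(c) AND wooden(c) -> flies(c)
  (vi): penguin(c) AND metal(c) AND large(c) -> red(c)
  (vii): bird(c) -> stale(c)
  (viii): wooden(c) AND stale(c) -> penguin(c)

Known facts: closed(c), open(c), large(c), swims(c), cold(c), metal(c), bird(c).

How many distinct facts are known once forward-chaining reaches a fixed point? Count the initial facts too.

14

[1] (i) [closed(c) AND bird(c) -> wooden(c)]; (vii) [bird(c) -> stale(c)]. ⇒ new: wooden(c), stale(c).
[2] (v) [closed(c) AND wooden(c) -> flies(c)]; (viii) [wooden(c) AND stale(c) -> penguin(c)]. ⇒ new: flies(c), penguin(c).
[3] (vi) [penguin(c) AND metal(c) AND large(c) -> red(c)]. ⇒ new: red(c).
[4] (iv) [red(c) AND swims(c) -> mammal(c)]. ⇒ new: mammal(c).
[5] (iii) [swims(c) AND mammal(c) -> hot(c)]. ⇒ new: hot(c).
Closure: {bird(c), closed(c), cold(c), flies(c), hot(c), large(c), mammal(c), metal(c), open(c), penguin(c), red(c), stale(c), swims(c), wooden(c)} — 14 facts.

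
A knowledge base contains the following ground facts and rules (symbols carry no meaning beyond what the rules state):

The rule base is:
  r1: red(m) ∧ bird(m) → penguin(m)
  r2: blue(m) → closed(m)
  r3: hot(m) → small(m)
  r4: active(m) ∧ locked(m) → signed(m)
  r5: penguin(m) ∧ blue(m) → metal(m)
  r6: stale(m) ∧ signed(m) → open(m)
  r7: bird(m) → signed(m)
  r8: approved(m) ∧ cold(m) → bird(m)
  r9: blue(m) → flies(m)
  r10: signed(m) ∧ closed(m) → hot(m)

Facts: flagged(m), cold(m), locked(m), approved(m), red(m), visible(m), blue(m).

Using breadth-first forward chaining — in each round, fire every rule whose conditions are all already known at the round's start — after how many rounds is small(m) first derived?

4

Round 1: r2 [blue(m) → closed(m)]; r8 [approved(m) ∧ cold(m) → bird(m)]; r9 [blue(m) → flies(m)]. Adds closed(m), bird(m), flies(m).
Round 2: r1 [red(m) ∧ bird(m) → penguin(m)]; r7 [bird(m) → signed(m)]. Adds penguin(m), signed(m).
Round 3: r5 [penguin(m) ∧ blue(m) → metal(m)]; r10 [signed(m) ∧ closed(m) → hot(m)]. Adds metal(m), hot(m).
Round 4: r3 [hot(m) → small(m)]. Adds small(m).
small(m) first appears in round 4.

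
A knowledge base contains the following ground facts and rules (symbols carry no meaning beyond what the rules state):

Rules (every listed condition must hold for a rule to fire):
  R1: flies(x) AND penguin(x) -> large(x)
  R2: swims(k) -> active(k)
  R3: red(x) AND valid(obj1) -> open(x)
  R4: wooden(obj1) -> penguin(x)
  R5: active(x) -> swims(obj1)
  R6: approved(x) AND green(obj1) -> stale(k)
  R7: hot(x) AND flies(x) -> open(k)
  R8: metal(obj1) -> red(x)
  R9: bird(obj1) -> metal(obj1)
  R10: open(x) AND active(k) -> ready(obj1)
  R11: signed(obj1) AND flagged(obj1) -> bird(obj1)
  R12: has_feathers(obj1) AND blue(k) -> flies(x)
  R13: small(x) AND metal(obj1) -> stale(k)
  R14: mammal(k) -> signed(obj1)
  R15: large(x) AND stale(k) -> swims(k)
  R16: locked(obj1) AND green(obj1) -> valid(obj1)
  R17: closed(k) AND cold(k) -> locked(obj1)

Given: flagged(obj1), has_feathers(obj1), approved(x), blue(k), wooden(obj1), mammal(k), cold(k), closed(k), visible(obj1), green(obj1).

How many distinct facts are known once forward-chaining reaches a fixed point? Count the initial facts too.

Round 1: R4 [wooden(obj1) -> penguin(x)]; R6 [approved(x) AND green(obj1) -> stale(k)]; R12 [has_feathers(obj1) AND blue(k) -> flies(x)]; R14 [mammal(k) -> signed(obj1)]; R17 [closed(k) AND cold(k) -> locked(obj1)]. Adds penguin(x), stale(k), flies(x), signed(obj1), locked(obj1).
Round 2: R1 [flies(x) AND penguin(x) -> large(x)]; R11 [signed(obj1) AND flagged(obj1) -> bird(obj1)]; R16 [locked(obj1) AND green(obj1) -> valid(obj1)]. Adds large(x), bird(obj1), valid(obj1).
Round 3: R9 [bird(obj1) -> metal(obj1)]; R15 [large(x) AND stale(k) -> swims(k)]. Adds metal(obj1), swims(k).
Round 4: R2 [swims(k) -> active(k)]; R8 [metal(obj1) -> red(x)]. Adds active(k), red(x).
Round 5: R3 [red(x) AND valid(obj1) -> open(x)]. Adds open(x).
Round 6: R10 [open(x) AND active(k) -> ready(obj1)]. Adds ready(obj1).
Closure: {active(k), approved(x), bird(obj1), blue(k), closed(k), cold(k), flagged(obj1), flies(x), green(obj1), has_feathers(obj1), large(x), locked(obj1), mammal(k), metal(obj1), open(x), penguin(x), ready(obj1), red(x), signed(obj1), stale(k), swims(k), valid(obj1), visible(obj1), wooden(obj1)} — 24 facts.

24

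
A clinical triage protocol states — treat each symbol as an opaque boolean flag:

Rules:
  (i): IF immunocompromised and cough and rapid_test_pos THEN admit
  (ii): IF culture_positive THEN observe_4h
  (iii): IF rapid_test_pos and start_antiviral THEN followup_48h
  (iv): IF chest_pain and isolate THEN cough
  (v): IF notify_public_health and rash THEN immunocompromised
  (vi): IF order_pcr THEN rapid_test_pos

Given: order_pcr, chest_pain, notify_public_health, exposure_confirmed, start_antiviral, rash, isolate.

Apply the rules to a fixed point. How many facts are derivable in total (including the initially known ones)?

12

[1] (iv) [IF chest_pain and isolate THEN cough]; (v) [IF notify_public_health and rash THEN immunocompromised]; (vi) [IF order_pcr THEN rapid_test_pos]. ⇒ new: cough, immunocompromised, rapid_test_pos.
[2] (i) [IF immunocompromised and cough and rapid_test_pos THEN admit]; (iii) [IF rapid_test_pos and start_antiviral THEN followup_48h]. ⇒ new: admit, followup_48h.
Closure: {admit, chest_pain, cough, exposure_confirmed, followup_48h, immunocompromised, isolate, notify_public_health, order_pcr, rapid_test_pos, rash, start_antiviral} — 12 facts.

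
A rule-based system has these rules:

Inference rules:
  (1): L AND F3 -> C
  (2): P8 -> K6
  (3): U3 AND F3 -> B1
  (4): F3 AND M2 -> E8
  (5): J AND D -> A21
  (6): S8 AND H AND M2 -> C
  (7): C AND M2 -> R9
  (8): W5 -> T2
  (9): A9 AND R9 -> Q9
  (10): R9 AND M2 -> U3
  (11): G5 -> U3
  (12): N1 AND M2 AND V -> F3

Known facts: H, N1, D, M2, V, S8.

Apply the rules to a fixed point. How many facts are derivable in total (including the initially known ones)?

12

Round 1: (6) [S8 AND H AND M2 -> C]; (12) [N1 AND M2 AND V -> F3]. New: C, F3.
Round 2: (4) [F3 AND M2 -> E8]; (7) [C AND M2 -> R9]. New: E8, R9.
Round 3: (10) [R9 AND M2 -> U3]. New: U3.
Round 4: (3) [U3 AND F3 -> B1]. New: B1.
Closure: {B1, C, D, E8, F3, H, M2, N1, R9, S8, U3, V} — 12 facts.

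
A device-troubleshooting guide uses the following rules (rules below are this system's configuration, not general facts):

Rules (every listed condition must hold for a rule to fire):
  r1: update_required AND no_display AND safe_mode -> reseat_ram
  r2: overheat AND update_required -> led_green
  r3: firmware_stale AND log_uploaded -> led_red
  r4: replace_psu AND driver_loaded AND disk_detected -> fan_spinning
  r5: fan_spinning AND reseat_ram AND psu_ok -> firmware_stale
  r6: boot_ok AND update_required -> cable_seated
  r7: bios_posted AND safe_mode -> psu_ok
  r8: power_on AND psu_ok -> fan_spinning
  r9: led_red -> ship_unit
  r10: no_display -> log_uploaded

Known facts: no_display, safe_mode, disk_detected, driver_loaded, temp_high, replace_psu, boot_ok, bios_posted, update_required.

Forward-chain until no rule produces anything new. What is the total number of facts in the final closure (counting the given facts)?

17

[1] r1 [update_required AND no_display AND safe_mode -> reseat_ram]; r4 [replace_psu AND driver_loaded AND disk_detected -> fan_spinning]; r6 [boot_ok AND update_required -> cable_seated]; r7 [bios_posted AND safe_mode -> psu_ok]; r10 [no_display -> log_uploaded]. ⇒ new: reseat_ram, fan_spinning, cable_seated, psu_ok, log_uploaded.
[2] r5 [fan_spinning AND reseat_ram AND psu_ok -> firmware_stale]. ⇒ new: firmware_stale.
[3] r3 [firmware_stale AND log_uploaded -> led_red]. ⇒ new: led_red.
[4] r9 [led_red -> ship_unit]. ⇒ new: ship_unit.
Closure: {bios_posted, boot_ok, cable_seated, disk_detected, driver_loaded, fan_spinning, firmware_stale, led_red, log_uploaded, no_display, psu_ok, replace_psu, reseat_ram, safe_mode, ship_unit, temp_high, update_required} — 17 facts.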